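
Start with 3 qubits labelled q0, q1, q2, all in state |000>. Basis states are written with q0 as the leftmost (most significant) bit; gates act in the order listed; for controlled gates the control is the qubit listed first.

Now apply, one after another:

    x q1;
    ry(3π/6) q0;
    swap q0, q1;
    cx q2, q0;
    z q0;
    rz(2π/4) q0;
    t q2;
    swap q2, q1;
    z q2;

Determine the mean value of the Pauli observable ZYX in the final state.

The observable ZYX averages to 0.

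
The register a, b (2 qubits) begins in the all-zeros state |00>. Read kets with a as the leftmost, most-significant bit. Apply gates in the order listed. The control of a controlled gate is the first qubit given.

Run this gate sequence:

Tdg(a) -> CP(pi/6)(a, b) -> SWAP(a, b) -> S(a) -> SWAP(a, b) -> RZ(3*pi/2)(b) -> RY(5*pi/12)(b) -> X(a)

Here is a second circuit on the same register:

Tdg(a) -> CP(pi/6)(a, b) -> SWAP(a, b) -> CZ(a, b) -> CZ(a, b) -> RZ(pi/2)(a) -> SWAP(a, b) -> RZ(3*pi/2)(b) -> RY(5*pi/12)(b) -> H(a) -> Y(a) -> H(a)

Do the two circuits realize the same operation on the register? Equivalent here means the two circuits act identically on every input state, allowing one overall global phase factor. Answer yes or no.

No: there is an input state on which the two circuits produce genuinely different outputs (not merely differing by a phase).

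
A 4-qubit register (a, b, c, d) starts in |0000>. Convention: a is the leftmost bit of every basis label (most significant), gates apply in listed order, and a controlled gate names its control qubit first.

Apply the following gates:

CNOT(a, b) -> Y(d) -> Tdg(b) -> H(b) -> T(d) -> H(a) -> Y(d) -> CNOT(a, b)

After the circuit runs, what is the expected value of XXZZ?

The expectation value of XXZZ is 1.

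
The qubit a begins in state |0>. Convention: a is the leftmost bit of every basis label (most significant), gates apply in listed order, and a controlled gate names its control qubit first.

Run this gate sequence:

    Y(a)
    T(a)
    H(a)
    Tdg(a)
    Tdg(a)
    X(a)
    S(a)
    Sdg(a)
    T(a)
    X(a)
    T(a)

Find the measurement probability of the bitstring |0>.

The probability of measuring |0> is 1/2.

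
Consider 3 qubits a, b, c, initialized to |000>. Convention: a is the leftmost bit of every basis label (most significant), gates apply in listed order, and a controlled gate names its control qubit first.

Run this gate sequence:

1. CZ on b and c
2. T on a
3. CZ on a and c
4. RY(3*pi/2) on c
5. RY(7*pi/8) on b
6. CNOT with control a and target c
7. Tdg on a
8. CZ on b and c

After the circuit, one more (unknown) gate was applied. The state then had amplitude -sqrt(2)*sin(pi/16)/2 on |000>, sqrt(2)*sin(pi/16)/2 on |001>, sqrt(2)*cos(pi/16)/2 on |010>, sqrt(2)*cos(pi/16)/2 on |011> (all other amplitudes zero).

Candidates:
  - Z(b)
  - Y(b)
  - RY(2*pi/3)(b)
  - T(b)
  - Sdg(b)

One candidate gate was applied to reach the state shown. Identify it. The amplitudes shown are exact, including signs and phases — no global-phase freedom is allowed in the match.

The unique candidate consistent with the amplitudes is Z(b).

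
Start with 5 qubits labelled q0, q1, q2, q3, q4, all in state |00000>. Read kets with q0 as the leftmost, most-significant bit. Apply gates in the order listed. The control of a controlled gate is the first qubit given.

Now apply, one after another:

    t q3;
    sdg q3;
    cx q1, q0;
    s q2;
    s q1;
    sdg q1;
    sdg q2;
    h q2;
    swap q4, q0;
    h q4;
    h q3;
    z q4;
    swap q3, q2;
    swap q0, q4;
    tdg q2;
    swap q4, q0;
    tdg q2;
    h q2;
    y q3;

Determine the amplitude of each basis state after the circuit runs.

The final amplitudes are -1/4 - I/4 on |00000>, 1/4 + I/4 on |00001>, 1/4 + I/4 on |00010>, -1/4 - I/4 on |00011>, 1/4 - I/4 on |00100>, -1/4 + I/4 on |00101>, -1/4 + I/4 on |00110>, 1/4 - I/4 on |00111>, and 0 on every other basis state. Key observation: the block from step 4 through step 7 cancels to the identity and can be dropped.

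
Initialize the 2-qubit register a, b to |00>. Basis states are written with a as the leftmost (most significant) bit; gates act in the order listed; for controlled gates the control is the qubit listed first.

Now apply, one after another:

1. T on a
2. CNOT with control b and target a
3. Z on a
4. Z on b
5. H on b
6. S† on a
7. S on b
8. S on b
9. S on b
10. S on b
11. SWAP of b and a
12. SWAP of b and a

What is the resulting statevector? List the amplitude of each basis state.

The final amplitudes are sqrt(2)/2 on |00>, sqrt(2)/2 on |01>, 0 on |10>, 0 on |11>. Key observation: gates 7-10 undo each other exactly, leaving only the rest of the circuit to track.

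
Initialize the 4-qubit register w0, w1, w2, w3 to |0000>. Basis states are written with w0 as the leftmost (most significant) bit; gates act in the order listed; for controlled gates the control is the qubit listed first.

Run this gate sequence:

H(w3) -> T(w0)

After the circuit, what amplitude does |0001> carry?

The amplitude on |0001> is sqrt(2)/2.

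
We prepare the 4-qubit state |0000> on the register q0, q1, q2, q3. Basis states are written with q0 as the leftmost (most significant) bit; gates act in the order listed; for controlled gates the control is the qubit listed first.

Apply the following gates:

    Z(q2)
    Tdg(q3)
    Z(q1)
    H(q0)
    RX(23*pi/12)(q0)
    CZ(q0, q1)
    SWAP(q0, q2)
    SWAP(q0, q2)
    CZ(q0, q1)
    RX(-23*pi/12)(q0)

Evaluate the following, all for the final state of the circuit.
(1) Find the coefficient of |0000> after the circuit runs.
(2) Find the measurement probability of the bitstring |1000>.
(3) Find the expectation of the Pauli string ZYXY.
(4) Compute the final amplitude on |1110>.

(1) The amplitude on |0000> is sqrt(2)/2. Key observation: steps 5-10 multiply out to the identity, so the circuit reduces to the remaining gates.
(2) A full measurement returns |1000> with probability 1/2.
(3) The observable ZYXY averages to 0.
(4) The amplitude on |1110> is 0.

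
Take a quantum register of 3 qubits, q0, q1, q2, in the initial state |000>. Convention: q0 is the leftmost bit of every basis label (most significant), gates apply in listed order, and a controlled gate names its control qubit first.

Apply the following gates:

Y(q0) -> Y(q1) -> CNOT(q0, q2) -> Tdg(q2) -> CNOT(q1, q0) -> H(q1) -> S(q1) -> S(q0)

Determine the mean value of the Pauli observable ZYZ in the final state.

In the final state, ZYZ has expectation 1.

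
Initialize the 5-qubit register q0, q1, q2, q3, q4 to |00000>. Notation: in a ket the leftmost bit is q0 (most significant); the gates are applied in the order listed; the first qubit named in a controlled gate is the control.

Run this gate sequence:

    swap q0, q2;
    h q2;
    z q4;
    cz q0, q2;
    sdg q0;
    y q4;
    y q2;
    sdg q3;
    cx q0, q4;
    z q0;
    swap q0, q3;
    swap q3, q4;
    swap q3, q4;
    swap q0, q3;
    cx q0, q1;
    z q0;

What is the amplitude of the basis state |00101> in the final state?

|00101> carries amplitude -sqrt(2)/2 in the final state.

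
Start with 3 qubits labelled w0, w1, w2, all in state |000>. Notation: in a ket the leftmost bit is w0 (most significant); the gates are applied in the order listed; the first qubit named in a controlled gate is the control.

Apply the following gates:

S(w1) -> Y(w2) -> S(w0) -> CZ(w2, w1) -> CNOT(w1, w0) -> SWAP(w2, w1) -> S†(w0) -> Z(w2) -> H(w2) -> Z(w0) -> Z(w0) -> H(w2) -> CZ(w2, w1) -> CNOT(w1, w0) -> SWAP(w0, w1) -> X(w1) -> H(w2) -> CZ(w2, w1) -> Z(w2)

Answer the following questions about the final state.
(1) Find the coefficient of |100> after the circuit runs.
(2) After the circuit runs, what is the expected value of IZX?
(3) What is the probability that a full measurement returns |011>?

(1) |100> carries amplitude sqrt(2)*I/2 in the final state. Key observation: the block from step 9 through step 12 cancels to the identity and can be dropped.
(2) The observable IZX averages to -1.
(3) Outcome |011> occurs with probability 0.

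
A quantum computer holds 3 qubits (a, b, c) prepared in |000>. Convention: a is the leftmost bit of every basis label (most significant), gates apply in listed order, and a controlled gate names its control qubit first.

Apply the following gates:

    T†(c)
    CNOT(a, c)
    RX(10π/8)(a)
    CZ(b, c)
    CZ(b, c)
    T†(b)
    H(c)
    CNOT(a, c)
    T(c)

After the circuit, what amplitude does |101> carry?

The amplitude on |101> is -sqrt(2*sqrt(2) + 4)*exp(3*I*pi/4)/4.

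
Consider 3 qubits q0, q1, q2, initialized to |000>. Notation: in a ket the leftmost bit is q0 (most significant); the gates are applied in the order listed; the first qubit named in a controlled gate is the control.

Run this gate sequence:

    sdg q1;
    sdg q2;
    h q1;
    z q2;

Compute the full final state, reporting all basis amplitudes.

After the circuit, the state carries amplitude sqrt(2)/2 on |000>, sqrt(2)/2 on |010>, and 0 on every other basis state.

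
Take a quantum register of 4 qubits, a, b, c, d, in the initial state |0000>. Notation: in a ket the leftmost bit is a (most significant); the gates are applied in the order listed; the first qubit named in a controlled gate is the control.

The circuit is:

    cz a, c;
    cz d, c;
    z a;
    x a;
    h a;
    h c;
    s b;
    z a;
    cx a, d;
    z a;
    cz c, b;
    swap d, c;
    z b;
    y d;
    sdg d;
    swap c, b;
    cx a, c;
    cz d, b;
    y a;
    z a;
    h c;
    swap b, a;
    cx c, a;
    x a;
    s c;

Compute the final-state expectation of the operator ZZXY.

The expectation value of ZZXY is 0.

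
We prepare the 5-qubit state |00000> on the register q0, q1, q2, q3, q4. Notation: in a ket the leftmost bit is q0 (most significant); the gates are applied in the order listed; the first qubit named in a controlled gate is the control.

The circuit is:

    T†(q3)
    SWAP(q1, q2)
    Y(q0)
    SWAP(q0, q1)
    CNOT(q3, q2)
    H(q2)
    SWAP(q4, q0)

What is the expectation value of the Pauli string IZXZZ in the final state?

The observable IZXZZ averages to -1.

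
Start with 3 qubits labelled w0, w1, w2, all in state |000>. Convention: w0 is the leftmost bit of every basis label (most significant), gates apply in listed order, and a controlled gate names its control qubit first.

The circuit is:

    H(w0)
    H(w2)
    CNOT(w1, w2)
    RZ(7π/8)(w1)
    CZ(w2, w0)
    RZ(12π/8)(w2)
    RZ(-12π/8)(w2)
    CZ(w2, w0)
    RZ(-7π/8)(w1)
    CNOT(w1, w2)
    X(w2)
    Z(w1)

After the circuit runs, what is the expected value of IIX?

The observable IIX averages to 1. Key observation: gates 3-10 undo each other exactly, leaving only the rest of the circuit to track.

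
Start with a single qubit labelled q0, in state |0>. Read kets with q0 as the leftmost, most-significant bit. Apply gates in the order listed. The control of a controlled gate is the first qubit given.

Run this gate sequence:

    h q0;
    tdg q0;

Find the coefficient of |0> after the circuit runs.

|0> carries amplitude sqrt(2)/2 in the final state.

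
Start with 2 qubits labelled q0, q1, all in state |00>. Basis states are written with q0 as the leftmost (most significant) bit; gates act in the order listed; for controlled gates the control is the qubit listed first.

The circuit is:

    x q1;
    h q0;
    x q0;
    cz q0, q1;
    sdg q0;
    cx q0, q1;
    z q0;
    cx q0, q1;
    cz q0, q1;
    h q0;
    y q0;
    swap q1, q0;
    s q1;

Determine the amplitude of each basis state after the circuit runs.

After the circuit, the state carries amplitude 0 on |00>, 0 on |01>, -1/2 - I/2 on |10>, -1/2 - I/2 on |11>.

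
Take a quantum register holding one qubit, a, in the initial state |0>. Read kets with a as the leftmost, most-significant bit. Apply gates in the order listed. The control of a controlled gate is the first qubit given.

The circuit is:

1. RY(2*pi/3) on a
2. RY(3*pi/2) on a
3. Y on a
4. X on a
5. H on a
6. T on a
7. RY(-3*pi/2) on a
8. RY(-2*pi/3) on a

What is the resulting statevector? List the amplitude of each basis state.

After the circuit, the state carries amplitude -sqrt(6)*exp(3*I*pi/4)/8 + sqrt(2)*I/8 + sqrt(6)*I/8 + 3*sqrt(2)*exp(3*I*pi/4)/8 on |0>, -sqrt(6)*I/8 + sqrt(2)*I/8 + sqrt(6)*exp(3*I*pi/4)/8 + 3*sqrt(2)*exp(3*I*pi/4)/8 on |1>.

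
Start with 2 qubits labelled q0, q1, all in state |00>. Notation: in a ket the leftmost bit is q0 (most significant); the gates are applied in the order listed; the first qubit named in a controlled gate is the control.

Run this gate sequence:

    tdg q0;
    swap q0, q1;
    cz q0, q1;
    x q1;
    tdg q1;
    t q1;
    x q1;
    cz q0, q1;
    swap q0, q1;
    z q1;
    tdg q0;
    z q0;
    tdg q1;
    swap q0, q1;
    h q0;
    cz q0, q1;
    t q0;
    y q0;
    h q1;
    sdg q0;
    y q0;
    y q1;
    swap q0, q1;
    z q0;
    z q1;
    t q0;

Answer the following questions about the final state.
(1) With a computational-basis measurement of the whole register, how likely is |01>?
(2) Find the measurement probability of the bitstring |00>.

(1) Outcome |01> occurs with probability 1/4. Key observation: the block from step 2 through step 9 cancels to the identity and can be dropped.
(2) Outcome |00> occurs with probability 1/4.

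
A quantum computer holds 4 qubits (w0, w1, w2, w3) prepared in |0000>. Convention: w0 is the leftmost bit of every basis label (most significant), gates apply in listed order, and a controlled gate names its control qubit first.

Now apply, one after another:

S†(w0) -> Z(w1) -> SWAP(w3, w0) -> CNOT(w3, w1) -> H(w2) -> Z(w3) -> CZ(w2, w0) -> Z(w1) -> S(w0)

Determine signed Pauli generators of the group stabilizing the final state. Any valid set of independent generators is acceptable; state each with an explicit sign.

One valid set of independent stabilizer generators is +IIXI, +ZIII, +IZII, +IIIZ (any independent generating set of the same group is equally correct).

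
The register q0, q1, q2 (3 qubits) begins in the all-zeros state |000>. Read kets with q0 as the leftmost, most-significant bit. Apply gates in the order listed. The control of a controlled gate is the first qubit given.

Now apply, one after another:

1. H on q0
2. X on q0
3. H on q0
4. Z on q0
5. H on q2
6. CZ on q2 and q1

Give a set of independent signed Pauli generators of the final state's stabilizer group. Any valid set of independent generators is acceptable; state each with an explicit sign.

The stabilizer group can be generated by +IIX, +ZII, +IZI, among other valid generating sets.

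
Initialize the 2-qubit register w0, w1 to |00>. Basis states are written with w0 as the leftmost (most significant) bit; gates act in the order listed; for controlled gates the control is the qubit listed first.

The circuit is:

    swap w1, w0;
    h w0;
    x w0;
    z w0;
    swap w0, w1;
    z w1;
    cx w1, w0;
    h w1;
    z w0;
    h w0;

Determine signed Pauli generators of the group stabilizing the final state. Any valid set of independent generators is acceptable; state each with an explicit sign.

The final state is stabilized by the group generated by +XX, -ZZ; other independent generating sets are equally valid.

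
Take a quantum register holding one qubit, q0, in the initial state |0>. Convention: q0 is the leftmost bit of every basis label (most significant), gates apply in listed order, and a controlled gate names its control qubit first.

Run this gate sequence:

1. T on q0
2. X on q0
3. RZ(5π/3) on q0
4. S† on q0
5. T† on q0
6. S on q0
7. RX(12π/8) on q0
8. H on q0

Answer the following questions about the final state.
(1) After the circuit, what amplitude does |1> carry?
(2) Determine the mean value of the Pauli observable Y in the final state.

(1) The final state's coefficient on |1> equals (1 + I)*exp(I*pi/12)/2.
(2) The observable Y averages to 1.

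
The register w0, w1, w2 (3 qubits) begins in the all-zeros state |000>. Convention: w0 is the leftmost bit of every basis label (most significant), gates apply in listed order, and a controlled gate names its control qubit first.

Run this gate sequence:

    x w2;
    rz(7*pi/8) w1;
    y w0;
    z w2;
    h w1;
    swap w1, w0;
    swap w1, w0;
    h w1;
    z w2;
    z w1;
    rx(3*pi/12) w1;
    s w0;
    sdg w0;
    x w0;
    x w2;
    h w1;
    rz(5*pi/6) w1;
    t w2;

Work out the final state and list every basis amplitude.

After the circuit, the state carries amplitude -sqrt(2)*sqrt(sqrt(2) + 2)*exp(31*I*pi/48)/4 - sqrt(2)*sqrt(2 - sqrt(2))*exp(7*I*pi/48)/4 on |000>, sqrt(2)*sqrt(2 - sqrt(2))*exp(47*I*pi/48)/4 + sqrt(2)*sqrt(sqrt(2) + 2)*exp(23*I*pi/48)/4 on |010>, and 0 on every other basis state. Key observation: gates 4-9 undo each other exactly, leaving only the rest of the circuit to track.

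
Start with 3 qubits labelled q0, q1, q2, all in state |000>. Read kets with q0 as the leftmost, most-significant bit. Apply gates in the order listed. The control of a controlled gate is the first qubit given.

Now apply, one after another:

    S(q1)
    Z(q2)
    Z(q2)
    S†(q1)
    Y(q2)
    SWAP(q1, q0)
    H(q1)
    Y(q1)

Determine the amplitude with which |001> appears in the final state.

|001> carries amplitude sqrt(2)/2 in the final state. Key observation: steps 1-4 multiply out to the identity, so the circuit reduces to the remaining gates.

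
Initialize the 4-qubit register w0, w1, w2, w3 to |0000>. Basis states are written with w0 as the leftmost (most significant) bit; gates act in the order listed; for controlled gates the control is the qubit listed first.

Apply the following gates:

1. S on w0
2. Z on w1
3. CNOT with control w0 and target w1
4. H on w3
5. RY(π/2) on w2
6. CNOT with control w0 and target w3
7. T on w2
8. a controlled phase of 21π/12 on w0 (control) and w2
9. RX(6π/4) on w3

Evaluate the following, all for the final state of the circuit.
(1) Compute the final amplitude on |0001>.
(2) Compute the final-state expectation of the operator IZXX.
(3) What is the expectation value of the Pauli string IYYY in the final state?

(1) |0001> carries amplitude sqrt(2)*(-1 - I)/4 in the final state.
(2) In the final state, IZXX has expectation sqrt(2)/2.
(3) The expectation value of IYYY is 0.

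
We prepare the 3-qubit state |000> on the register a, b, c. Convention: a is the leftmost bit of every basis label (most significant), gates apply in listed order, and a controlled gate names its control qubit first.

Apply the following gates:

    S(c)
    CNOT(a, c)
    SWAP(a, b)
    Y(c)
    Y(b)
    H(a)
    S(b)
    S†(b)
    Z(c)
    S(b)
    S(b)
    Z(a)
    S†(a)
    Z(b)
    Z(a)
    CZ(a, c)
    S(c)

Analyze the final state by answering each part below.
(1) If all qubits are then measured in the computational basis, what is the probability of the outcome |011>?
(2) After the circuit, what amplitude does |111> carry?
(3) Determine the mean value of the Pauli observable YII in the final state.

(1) Outcome |011> occurs with probability 1/2. Key observation: gates 7-8 undo each other exactly, leaving only the rest of the circuit to track.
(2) |111> carries amplitude -sqrt(2)/2 in the final state.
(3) The expectation value of YII is 1.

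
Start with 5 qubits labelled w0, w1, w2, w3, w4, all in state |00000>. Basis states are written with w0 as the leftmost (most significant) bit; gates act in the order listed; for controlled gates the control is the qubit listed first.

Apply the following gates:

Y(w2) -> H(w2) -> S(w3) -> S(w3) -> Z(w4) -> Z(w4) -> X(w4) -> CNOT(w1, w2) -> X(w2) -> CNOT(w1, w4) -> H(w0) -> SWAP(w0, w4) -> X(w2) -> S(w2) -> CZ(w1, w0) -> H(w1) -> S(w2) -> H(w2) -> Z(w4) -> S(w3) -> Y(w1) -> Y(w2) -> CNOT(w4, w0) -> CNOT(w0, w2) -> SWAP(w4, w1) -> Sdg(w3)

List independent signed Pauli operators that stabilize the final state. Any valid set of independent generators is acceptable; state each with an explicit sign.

The stabilizer group can be generated by -XXXII, -IIIIX, -ZIZII, +IZZII, +IIIZI, among other valid generating sets.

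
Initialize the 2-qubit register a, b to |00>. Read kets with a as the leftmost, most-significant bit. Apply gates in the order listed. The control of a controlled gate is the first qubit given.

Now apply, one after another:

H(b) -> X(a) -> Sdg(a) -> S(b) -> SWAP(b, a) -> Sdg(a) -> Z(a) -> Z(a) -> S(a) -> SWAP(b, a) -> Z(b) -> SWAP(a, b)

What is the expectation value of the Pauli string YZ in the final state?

In the final state, YZ has expectation 1.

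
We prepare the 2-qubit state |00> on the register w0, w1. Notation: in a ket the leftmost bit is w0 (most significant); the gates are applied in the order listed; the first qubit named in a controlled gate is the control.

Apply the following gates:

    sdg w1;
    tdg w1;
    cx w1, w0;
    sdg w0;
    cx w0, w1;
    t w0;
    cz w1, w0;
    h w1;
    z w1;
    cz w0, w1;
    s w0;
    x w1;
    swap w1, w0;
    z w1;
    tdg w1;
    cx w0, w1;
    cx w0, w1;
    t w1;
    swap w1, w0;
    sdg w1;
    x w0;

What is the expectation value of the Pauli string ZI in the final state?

The observable ZI averages to -1.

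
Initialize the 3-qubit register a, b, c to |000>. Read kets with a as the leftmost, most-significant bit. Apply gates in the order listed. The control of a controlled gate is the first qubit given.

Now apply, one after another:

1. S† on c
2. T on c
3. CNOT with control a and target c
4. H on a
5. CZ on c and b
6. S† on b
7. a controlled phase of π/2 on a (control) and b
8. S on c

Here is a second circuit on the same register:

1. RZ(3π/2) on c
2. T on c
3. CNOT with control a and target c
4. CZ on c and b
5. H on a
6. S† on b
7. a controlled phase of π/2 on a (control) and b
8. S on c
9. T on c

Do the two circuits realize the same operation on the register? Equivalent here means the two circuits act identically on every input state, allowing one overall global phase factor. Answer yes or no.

No: there is an input state on which the two circuits produce genuinely different outputs (not merely differing by a phase).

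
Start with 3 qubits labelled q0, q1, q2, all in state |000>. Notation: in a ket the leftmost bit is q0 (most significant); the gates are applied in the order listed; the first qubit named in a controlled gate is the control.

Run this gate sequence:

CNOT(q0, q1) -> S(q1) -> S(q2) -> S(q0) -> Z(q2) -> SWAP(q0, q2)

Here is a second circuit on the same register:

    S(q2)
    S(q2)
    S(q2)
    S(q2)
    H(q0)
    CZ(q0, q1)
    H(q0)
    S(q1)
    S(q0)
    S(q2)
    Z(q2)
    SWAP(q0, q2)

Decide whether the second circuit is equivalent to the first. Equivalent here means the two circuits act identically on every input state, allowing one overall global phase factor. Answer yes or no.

No: there is an input state on which the two circuits produce genuinely different outputs (not merely differing by a phase).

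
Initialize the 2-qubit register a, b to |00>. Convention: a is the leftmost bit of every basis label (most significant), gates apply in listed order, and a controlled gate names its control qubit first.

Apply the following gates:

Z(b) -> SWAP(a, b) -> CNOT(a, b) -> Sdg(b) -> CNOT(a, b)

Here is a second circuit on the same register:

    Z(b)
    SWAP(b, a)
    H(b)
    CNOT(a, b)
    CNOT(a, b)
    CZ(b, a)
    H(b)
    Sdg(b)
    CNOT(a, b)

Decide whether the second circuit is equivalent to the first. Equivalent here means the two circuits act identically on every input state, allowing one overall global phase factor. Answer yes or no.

Yes: on every input state the two circuits agree up to one overall phase factor.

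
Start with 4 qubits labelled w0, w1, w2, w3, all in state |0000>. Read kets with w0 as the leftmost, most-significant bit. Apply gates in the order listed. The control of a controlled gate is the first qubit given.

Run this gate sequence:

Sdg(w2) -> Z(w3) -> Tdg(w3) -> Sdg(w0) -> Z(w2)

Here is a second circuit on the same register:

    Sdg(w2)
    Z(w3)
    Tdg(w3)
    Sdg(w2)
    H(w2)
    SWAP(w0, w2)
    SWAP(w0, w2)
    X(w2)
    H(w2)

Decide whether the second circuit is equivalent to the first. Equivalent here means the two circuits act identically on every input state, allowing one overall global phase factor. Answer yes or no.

No — the two circuits implement different unitaries, even allowing a global phase.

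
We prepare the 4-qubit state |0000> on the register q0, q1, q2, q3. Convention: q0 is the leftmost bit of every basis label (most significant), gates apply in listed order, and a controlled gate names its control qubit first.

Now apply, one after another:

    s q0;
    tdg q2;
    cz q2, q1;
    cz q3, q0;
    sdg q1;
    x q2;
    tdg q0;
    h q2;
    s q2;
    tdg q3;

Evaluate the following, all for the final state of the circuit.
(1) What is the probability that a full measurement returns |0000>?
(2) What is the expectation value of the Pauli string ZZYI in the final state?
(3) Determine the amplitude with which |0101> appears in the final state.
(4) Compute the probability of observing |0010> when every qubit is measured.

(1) The probability of measuring |0000> is 1/2.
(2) In the final state, ZZYI has expectation -1.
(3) The amplitude on |0101> is 0.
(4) A full measurement returns |0010> with probability 1/2.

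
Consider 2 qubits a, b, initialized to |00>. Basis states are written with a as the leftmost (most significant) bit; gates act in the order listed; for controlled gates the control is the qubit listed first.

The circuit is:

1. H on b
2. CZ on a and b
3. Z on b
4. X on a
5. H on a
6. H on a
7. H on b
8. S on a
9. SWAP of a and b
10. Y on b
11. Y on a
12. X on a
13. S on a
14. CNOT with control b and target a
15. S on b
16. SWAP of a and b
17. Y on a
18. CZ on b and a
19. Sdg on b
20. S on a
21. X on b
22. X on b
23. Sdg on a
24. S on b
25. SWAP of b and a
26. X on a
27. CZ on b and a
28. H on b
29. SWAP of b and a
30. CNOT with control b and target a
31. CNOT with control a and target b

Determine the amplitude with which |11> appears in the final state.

The final state's coefficient on |11> equals sqrt(2)*I/2.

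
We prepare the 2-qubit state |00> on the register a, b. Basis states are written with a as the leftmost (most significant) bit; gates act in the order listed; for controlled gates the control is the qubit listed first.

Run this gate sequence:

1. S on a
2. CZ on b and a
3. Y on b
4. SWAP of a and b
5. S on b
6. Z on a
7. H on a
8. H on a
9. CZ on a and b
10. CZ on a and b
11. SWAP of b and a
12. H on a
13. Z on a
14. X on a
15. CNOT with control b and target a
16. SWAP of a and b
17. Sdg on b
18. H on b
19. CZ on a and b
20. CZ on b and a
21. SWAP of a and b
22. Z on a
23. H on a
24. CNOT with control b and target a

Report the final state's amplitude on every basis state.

The resulting statevector has amplitude 0 on |00>, -sqrt(2)*I/2 on |01>, 0 on |10>, sqrt(2)/2 on |11>.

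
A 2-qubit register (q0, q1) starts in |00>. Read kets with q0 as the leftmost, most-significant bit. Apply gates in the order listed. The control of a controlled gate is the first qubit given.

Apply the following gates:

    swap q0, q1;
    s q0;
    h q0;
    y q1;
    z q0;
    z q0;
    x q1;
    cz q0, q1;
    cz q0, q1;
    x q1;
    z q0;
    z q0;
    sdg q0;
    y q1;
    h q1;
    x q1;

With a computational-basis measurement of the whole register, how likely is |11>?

The probability of measuring |11> is 1/4. Key observation: gates 5-12 undo each other exactly, leaving only the rest of the circuit to track.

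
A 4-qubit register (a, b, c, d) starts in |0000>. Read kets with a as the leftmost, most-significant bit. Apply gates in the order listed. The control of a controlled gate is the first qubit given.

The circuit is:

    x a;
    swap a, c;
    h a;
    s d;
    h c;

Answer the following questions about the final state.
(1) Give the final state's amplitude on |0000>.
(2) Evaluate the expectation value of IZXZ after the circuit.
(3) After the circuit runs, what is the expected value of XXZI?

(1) The final state's coefficient on |0000> equals 1/2.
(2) The expectation value of IZXZ is -1.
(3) The expectation value of XXZI is 0.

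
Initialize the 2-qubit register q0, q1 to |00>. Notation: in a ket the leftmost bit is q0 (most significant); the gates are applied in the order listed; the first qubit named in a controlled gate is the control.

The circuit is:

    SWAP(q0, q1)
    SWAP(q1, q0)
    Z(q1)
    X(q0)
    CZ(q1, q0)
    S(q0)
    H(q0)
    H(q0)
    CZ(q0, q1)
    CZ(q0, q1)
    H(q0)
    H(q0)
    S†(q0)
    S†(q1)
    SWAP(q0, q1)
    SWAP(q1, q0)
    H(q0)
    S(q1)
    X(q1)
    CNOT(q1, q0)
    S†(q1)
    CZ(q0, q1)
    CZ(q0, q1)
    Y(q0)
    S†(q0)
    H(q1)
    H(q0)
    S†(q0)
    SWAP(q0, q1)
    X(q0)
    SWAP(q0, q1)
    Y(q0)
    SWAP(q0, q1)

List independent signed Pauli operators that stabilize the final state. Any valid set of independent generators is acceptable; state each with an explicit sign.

One valid set of independent stabilizer generators is -XI, -IX (any independent generating set of the same group is equally correct).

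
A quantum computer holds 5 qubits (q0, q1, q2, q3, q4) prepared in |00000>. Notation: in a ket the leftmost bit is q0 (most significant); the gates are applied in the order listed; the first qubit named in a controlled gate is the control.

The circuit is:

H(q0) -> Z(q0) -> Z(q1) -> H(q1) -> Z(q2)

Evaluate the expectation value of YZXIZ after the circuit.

In the final state, YZXIZ has expectation 0.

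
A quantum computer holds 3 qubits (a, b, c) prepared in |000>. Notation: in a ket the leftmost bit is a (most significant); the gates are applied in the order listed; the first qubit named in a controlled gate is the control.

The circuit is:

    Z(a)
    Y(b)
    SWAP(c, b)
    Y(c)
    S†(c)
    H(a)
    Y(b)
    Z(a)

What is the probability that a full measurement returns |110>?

Outcome |110> occurs with probability 1/2.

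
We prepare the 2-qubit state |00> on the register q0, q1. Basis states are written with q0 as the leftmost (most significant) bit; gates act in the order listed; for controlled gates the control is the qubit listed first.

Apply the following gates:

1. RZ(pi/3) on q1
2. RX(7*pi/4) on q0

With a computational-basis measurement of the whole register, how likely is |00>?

Outcome |00> occurs with probability sqrt(2)/4 + 1/2.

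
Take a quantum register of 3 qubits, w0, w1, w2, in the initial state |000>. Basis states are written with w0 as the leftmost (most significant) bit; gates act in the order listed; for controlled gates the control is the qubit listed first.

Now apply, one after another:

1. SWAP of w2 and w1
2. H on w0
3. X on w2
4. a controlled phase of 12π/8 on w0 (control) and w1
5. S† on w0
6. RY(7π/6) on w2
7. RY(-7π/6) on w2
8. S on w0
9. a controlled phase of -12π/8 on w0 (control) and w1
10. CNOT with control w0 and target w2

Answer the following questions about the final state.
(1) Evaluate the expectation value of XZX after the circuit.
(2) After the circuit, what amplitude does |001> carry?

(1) The expectation value of XZX is 1. Key observation: the block from step 4 through step 9 cancels to the identity and can be dropped.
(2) |001> carries amplitude sqrt(2)/2 in the final state.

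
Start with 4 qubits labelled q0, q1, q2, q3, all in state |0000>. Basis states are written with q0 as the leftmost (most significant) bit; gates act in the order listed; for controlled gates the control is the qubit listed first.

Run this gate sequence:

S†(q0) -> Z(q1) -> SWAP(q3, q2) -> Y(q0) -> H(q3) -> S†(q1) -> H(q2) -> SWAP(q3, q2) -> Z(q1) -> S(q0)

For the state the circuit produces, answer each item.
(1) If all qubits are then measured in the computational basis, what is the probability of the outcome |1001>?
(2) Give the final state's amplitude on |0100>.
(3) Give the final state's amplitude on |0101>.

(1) Outcome |1001> occurs with probability 1/4.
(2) The amplitude on |0100> is 0.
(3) The amplitude on |0101> is 0.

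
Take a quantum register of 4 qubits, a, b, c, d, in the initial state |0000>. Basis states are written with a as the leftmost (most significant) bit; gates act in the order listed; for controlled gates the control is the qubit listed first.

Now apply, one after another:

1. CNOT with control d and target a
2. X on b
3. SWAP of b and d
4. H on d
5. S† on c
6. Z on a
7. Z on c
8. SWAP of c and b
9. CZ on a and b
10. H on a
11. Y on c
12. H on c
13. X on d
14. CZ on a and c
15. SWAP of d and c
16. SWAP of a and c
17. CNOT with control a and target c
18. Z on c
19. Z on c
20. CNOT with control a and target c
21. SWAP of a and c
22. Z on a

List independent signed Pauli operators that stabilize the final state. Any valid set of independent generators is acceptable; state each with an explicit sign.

The final state is stabilized by the group generated by -XIIZ, -IIXI, -ZIIX, +IZII; other independent generating sets are equally valid. Key observation: gates 16-21 undo each other exactly, leaving only the rest of the circuit to track.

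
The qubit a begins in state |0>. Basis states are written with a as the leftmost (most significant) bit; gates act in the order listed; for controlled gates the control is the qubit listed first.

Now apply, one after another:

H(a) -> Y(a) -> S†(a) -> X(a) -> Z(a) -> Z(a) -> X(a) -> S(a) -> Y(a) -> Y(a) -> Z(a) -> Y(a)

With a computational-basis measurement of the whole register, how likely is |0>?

The probability of measuring |0> is 1/2.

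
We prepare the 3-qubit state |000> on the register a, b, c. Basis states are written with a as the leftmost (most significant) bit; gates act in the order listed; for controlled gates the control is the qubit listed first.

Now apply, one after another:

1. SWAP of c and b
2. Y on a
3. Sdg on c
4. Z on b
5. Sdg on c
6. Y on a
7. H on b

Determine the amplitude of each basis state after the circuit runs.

After the circuit, the state carries amplitude sqrt(2)/2 on |000>, sqrt(2)/2 on |010>, and 0 on every other basis state.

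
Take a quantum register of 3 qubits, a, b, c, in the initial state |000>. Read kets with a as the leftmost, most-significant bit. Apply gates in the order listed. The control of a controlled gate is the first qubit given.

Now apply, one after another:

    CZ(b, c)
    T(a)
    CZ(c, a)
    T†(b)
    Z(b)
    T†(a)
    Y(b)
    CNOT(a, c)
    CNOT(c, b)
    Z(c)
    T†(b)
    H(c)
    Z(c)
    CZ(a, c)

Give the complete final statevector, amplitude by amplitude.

The resulting statevector has amplitude sqrt(2)*exp(I*pi/4)/2 on |010>, -sqrt(2)*exp(I*pi/4)/2 on |011>, and 0 on every other basis state.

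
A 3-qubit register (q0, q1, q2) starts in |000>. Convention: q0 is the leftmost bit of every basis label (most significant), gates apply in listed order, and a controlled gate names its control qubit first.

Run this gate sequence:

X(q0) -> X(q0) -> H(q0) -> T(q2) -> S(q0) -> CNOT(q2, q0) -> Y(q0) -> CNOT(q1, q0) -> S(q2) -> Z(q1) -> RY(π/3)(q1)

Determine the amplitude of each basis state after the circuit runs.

After the circuit, the state carries amplitude sqrt(6)/4 on |000>, 0 on |001>, sqrt(2)/4 on |010>, 0 on |011>, sqrt(6)*I/4 on |100>, 0 on |101>, sqrt(2)*I/4 on |110>, 0 on |111>. Key observation: the block from step 1 through step 2 cancels to the identity and can be dropped.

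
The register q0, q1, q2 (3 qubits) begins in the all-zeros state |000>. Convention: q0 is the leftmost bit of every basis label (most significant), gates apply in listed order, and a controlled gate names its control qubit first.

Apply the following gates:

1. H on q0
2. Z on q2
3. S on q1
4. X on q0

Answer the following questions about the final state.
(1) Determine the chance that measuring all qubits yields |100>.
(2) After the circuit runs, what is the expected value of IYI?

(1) Outcome |100> occurs with probability 1/2.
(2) The observable IYI averages to 0.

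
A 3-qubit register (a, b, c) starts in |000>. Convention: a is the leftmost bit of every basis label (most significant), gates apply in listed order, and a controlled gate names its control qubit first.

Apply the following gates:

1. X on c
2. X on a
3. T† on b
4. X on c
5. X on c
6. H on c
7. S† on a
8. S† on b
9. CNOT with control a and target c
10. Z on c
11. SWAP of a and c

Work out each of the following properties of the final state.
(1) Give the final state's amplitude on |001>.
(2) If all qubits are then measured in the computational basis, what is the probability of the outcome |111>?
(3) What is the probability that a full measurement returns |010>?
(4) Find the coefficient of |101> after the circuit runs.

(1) The amplitude on |001> is sqrt(2)*I/2.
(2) A full measurement returns |111> with probability 0.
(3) Outcome |010> occurs with probability 0.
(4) |101> carries amplitude sqrt(2)*I/2 in the final state.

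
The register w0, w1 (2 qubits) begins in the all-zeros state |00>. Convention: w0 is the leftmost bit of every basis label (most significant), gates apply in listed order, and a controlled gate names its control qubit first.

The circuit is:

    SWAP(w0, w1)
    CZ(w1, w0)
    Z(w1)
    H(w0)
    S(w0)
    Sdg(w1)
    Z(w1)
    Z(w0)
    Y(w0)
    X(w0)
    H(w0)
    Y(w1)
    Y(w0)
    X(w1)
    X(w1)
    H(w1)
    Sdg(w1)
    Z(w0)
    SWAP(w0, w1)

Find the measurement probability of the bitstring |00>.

Outcome |00> occurs with probability 1/4.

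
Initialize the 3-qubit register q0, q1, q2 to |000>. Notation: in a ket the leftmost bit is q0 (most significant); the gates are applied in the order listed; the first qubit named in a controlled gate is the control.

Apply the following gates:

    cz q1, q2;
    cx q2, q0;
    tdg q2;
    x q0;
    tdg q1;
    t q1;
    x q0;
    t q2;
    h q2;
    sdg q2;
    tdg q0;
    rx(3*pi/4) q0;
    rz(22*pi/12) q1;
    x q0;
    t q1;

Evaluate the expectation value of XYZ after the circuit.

The observable XYZ averages to 0. Key observation: gates 3-8 undo each other exactly, leaving only the rest of the circuit to track.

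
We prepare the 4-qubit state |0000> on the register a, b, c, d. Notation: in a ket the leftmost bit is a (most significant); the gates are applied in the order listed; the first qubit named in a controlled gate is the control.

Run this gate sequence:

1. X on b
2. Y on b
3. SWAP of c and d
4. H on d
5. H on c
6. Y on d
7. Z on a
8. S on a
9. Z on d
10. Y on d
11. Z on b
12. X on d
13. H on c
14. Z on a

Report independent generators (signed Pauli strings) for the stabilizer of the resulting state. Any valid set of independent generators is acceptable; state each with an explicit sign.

The stabilizer group can be generated by -IIIX, +ZIII, +IZII, +IIZI, among other valid generating sets.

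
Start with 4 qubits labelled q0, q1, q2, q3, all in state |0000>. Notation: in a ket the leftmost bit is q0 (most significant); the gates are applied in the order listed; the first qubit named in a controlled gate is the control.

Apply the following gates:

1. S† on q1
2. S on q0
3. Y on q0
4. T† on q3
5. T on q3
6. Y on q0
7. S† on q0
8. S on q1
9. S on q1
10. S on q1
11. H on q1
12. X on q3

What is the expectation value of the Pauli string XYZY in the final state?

In the final state, XYZY has expectation 0. Key observation: steps 1-8 multiply out to the identity, so the circuit reduces to the remaining gates.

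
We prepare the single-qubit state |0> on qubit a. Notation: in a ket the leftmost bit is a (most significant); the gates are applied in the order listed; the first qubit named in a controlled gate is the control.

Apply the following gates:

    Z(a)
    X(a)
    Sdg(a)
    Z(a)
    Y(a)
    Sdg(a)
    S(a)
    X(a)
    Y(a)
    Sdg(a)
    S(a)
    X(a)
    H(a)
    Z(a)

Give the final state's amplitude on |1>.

The amplitude on |1> is -sqrt(2)*I/2.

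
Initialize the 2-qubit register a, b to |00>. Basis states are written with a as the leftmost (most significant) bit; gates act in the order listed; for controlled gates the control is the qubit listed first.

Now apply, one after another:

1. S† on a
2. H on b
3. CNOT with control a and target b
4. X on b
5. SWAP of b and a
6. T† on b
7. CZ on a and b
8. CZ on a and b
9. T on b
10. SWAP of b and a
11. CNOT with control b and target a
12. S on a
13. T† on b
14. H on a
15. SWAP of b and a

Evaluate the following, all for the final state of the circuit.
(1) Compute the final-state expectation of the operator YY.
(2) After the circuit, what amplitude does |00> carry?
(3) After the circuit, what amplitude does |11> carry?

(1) The observable YY averages to sqrt(2)/2.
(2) |00> carries amplitude 1/2 in the final state.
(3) |11> carries amplitude -exp(I*pi/4)/2 in the final state.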